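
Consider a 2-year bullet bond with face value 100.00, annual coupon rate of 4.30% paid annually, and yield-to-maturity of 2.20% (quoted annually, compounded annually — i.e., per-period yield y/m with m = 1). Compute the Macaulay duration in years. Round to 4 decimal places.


Answer: Macaulay duration = 1.9596 years

Derivation:
Coupon per period c = face * coupon_rate / m = 4.300000
Periods per year m = 1; per-period yield y/m = 0.022000
Number of cashflows N = 2
Cashflows (t years, CF_t, discount factor 1/(1+y/m)^(m*t), PV):
  t = 1.0000: CF_t = 4.300000, DF = 0.978474, PV = 4.207436
  t = 2.0000: CF_t = 104.300000, DF = 0.957411, PV = 99.857920
Price P = sum_t PV_t = 104.065357
Macaulay numerator sum_t t * PV_t:
  t * PV_t at t = 1.0000: 4.207436
  t * PV_t at t = 2.0000: 199.715841
Macaulay duration D = (sum_t t * PV_t) / P = 203.923277 / 104.065357 = 1.959569


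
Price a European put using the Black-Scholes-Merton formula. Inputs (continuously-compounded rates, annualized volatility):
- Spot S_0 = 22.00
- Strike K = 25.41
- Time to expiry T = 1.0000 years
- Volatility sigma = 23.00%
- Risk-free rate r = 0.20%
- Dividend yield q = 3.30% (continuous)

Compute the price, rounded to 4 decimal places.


Answer: Price = 4.7581

Derivation:
d1 = (ln(S/K) + (r - q + 0.5*sigma^2) * T) / (sigma * sqrt(T)) = -0.64630584
d2 = d1 - sigma * sqrt(T) = -0.87630584
exp(-rT) = 0.99800200; exp(-qT) = 0.96753856
P = K * exp(-rT) * N(-d2) - S_0 * exp(-qT) * N(-d1)
N(-d1) = 0.74095935; N(-d2) = 0.80956811
P = 25.4100 * 0.99800200 * 0.80956811 - 22.0000 * 0.96753856 * 0.74095935 = 4.7581


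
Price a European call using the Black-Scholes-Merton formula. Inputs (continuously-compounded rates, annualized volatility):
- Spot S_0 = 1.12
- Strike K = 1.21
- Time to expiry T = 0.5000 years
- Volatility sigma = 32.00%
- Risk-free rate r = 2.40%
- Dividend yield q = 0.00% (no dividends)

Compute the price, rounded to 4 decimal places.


d1 = (ln(S/K) + (r - q + 0.5*sigma^2) * T) / (sigma * sqrt(T)) = -0.17541408
d2 = d1 - sigma * sqrt(T) = -0.40168825
exp(-rT) = 0.98807171; exp(-qT) = 1.00000000
C = S_0 * exp(-qT) * N(d1) - K * exp(-rT) * N(d2)
N(d1) = 0.43037714; N(d2) = 0.34395674
C = 1.1200 * 1.00000000 * 0.43037714 - 1.2100 * 0.98807171 * 0.34395674 = 0.0708

Answer: Price = 0.0708


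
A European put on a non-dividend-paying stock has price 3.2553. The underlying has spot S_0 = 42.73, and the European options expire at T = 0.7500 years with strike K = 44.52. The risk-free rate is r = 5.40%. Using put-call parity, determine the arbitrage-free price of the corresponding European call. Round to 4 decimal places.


Answer: Call price = 3.2323

Derivation:
Put-call parity: C - P = S_0 * exp(-qT) - K * exp(-rT).
S_0 * exp(-qT) = 42.7300 * 1.00000000 = 42.73000000
K * exp(-rT) = 44.5200 * 0.96030916 = 42.75296400
C = P + S*exp(-qT) - K*exp(-rT)
C = 3.2553 + 42.73000000 - 42.75296400 = 3.2323


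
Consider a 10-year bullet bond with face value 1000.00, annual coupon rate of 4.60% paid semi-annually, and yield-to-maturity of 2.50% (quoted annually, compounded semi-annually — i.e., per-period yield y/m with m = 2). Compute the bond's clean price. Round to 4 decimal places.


Coupon per period c = face * coupon_rate / m = 23.000000
Periods per year m = 2; per-period yield y/m = 0.012500
Number of cashflows N = 20
Cashflows (t years, CF_t, discount factor 1/(1+y/m)^(m*t), PV):
  t = 0.5000: CF_t = 23.000000, DF = 0.987654, PV = 22.716049
  t = 1.0000: CF_t = 23.000000, DF = 0.975461, PV = 22.435604
  t = 1.5000: CF_t = 23.000000, DF = 0.963418, PV = 22.158622
  t = 2.0000: CF_t = 23.000000, DF = 0.951524, PV = 21.885058
  t = 2.5000: CF_t = 23.000000, DF = 0.939777, PV = 21.614872
  t = 3.0000: CF_t = 23.000000, DF = 0.928175, PV = 21.348022
  t = 3.5000: CF_t = 23.000000, DF = 0.916716, PV = 21.084466
  t = 4.0000: CF_t = 23.000000, DF = 0.905398, PV = 20.824164
  t = 4.5000: CF_t = 23.000000, DF = 0.894221, PV = 20.567076
  t = 5.0000: CF_t = 23.000000, DF = 0.883181, PV = 20.313161
  t = 5.5000: CF_t = 23.000000, DF = 0.872277, PV = 20.062382
  t = 6.0000: CF_t = 23.000000, DF = 0.861509, PV = 19.814698
  t = 6.5000: CF_t = 23.000000, DF = 0.850873, PV = 19.570072
  t = 7.0000: CF_t = 23.000000, DF = 0.840368, PV = 19.328466
  t = 7.5000: CF_t = 23.000000, DF = 0.829993, PV = 19.089843
  t = 8.0000: CF_t = 23.000000, DF = 0.819746, PV = 18.854166
  t = 8.5000: CF_t = 23.000000, DF = 0.809626, PV = 18.621398
  t = 9.0000: CF_t = 23.000000, DF = 0.799631, PV = 18.391505
  t = 9.5000: CF_t = 23.000000, DF = 0.789759, PV = 18.164449
  t = 10.0000: CF_t = 1023.000000, DF = 0.780009, PV = 797.948745
Price P = sum_t PV_t = 1184.792819

Answer: Price = 1184.7928


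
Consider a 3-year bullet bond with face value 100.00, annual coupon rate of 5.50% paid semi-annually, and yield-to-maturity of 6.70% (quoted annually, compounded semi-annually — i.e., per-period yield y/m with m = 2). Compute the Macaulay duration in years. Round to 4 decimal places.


Coupon per period c = face * coupon_rate / m = 2.750000
Periods per year m = 2; per-period yield y/m = 0.033500
Number of cashflows N = 6
Cashflows (t years, CF_t, discount factor 1/(1+y/m)^(m*t), PV):
  t = 0.5000: CF_t = 2.750000, DF = 0.967586, PV = 2.660861
  t = 1.0000: CF_t = 2.750000, DF = 0.936222, PV = 2.574612
  t = 1.5000: CF_t = 2.750000, DF = 0.905876, PV = 2.491158
  t = 2.0000: CF_t = 2.750000, DF = 0.876512, PV = 2.410409
  t = 2.5000: CF_t = 2.750000, DF = 0.848101, PV = 2.332278
  t = 3.0000: CF_t = 102.750000, DF = 0.820611, PV = 84.317738
Price P = sum_t PV_t = 96.787055
Macaulay numerator sum_t t * PV_t:
  t * PV_t at t = 0.5000: 1.330431
  t * PV_t at t = 1.0000: 2.574612
  t * PV_t at t = 1.5000: 3.736737
  t * PV_t at t = 2.0000: 4.820818
  t * PV_t at t = 2.5000: 5.830695
  t * PV_t at t = 3.0000: 252.953213
Macaulay duration D = (sum_t t * PV_t) / P = 271.246505 / 96.787055 = 2.802508

Answer: Macaulay duration = 2.8025 years


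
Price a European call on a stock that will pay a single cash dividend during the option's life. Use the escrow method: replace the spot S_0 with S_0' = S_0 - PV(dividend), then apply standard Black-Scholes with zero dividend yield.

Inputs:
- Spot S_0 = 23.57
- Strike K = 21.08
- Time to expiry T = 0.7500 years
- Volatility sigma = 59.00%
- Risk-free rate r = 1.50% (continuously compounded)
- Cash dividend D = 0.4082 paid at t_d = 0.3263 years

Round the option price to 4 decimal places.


PV(D) = D * exp(-r * t_d) = 0.4082 * 0.99511746 = 0.40620695
S_0' = S_0 - PV(D) = 23.5700 - 0.40620695 = 23.16379305
d1 = (ln(S_0'/K) + (r + sigma^2/2)*T) / (sigma*sqrt(T)) = 0.46198432
d2 = d1 - sigma*sqrt(T) = -0.04897067
exp(-rT) = 0.98881304
N(d1) = 0.67795372; N(d2) = 0.48047133
C = S_0' * N(d1) - K * exp(-rT) * N(d2) = 23.16379305 * 0.67795372 - 21.0800 * 0.98881304 * 0.48047133 = 5.6889

Answer: Price = 5.6889


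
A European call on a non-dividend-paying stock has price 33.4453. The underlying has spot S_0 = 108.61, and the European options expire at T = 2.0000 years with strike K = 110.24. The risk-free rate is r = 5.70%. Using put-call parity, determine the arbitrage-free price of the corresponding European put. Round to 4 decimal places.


Answer: Put price = 23.1978

Derivation:
Put-call parity: C - P = S_0 * exp(-qT) - K * exp(-rT).
S_0 * exp(-qT) = 108.6100 * 1.00000000 = 108.61000000
K * exp(-rT) = 110.2400 * 0.89225796 = 98.36251706
P = C - S*exp(-qT) + K*exp(-rT)
P = 33.4453 - 108.61000000 + 98.36251706 = 23.1978


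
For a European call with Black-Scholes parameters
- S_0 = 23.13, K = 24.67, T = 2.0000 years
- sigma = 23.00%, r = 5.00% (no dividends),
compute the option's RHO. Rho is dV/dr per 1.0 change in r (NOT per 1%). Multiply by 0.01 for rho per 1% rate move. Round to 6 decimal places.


d1 = 0.2719057557; d2 = -0.0533633636
phi(d1) = 0.3844640843; exp(-qT) = 1.0000000000; exp(-rT) = 0.9048374180
N(d2) = 0.4787211976
Rho = K*T*exp(-rT)*N(d2) = 24.6700 * 2.0000 * 0.9048374180 * 0.4787211976 = 21.372354

Answer: Rho = 21.372354


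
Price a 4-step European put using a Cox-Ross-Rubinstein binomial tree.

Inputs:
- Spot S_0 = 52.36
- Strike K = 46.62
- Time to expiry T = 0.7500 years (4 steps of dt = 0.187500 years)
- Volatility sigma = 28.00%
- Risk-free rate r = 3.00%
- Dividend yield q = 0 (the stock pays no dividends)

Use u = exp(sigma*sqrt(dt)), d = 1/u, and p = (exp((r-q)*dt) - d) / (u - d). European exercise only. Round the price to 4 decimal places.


dt = T/N = 0.187500
u = exp(sigma*sqrt(dt)) = 1.128900; d = 1/u = 0.885818
p = (exp((r-q)*dt) - d) / (u - d) = 0.492932
Discount per step: exp(-r*dt) = 0.994391
Stock lattice S(k, i) with i counting down-moves:
  k=0: S(0,0) = 52.3600
  k=1: S(1,0) = 59.1092; S(1,1) = 46.3814
  k=2: S(2,0) = 66.7284; S(2,1) = 52.3600; S(2,2) = 41.0855
  k=3: S(3,0) = 75.3296; S(3,1) = 59.1092; S(3,2) = 46.3814; S(3,3) = 36.3943
  k=4: S(4,0) = 85.0396; S(4,1) = 66.7284; S(4,2) = 52.3600; S(4,3) = 41.0855; S(4,4) = 32.2387
Terminal payoffs V(N, i) = max(K - S_T, 0):
  V(4,0) = 0.000000; V(4,1) = 0.000000; V(4,2) = 0.000000; V(4,3) = 5.534477; V(4,4) = 14.381264
Backward induction: V(k, i) = exp(-r*dt) * [p * V(k+1, i) + (1-p) * V(k+1, i+1)].
  V(3,0) = exp(-r*dt) * [p*0.000000 + (1-p)*0.000000] = 0.000000
  V(3,1) = exp(-r*dt) * [p*0.000000 + (1-p)*0.000000] = 0.000000
  V(3,2) = exp(-r*dt) * [p*0.000000 + (1-p)*5.534477] = 2.790616
  V(3,3) = exp(-r*dt) * [p*5.534477 + (1-p)*14.381264] = 9.964195
  V(2,0) = exp(-r*dt) * [p*0.000000 + (1-p)*0.000000] = 0.000000
  V(2,1) = exp(-r*dt) * [p*0.000000 + (1-p)*2.790616] = 1.407095
  V(2,2) = exp(-r*dt) * [p*2.790616 + (1-p)*9.964195] = 6.392053
  V(1,0) = exp(-r*dt) * [p*0.000000 + (1-p)*1.407095] = 0.709491
  V(1,1) = exp(-r*dt) * [p*1.407095 + (1-p)*6.392053] = 3.912738
  V(0,0) = exp(-r*dt) * [p*0.709491 + (1-p)*3.912738] = 2.320665

Answer: Price = V(0,0) = 2.3207


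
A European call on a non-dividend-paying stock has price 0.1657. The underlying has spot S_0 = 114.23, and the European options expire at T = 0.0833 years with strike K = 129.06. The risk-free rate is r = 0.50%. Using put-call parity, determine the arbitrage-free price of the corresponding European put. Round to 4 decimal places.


Put-call parity: C - P = S_0 * exp(-qT) - K * exp(-rT).
S_0 * exp(-qT) = 114.2300 * 1.00000000 = 114.23000000
K * exp(-rT) = 129.0600 * 0.99958359 = 129.00625770
P = C - S*exp(-qT) + K*exp(-rT)
P = 0.1657 - 114.23000000 + 129.00625770 = 14.9420

Answer: Put price = 14.9420


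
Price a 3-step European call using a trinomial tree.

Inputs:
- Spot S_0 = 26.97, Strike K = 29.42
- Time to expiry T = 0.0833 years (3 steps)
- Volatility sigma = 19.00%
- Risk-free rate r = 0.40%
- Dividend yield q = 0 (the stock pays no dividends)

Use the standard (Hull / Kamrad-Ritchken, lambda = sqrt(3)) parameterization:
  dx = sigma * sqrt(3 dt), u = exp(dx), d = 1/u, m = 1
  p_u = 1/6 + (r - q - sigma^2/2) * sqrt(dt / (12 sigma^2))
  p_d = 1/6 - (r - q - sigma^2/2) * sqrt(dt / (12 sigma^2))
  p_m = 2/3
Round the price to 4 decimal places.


Answer: Price = V(0,0) = 0.0463

Derivation:
dt = T/N = 0.027767; dx = sigma*sqrt(3*dt) = 0.054837
u = exp(dx) = 1.056369; d = 1/u = 0.946639
p_u = 0.163110, p_m = 0.666667, p_d = 0.170224
Discount per step: exp(-r*dt) = 0.999889
Stock lattice S(k, j) with j the centered position index:
  k=0: S(0,+0) = 26.9700
  k=1: S(1,-1) = 25.5309; S(1,+0) = 26.9700; S(1,+1) = 28.4903
  k=2: S(2,-2) = 24.1685; S(2,-1) = 25.5309; S(2,+0) = 26.9700; S(2,+1) = 28.4903; S(2,+2) = 30.0962
  k=3: S(3,-3) = 22.8789; S(3,-2) = 24.1685; S(3,-1) = 25.5309; S(3,+0) = 26.9700; S(3,+1) = 28.4903; S(3,+2) = 30.0962; S(3,+3) = 31.7927
Terminal payoffs V(N, j) = max(S_T - K, 0):
  V(3,-3) = 0.000000; V(3,-2) = 0.000000; V(3,-1) = 0.000000; V(3,+0) = 0.000000; V(3,+1) = 0.000000; V(3,+2) = 0.676225; V(3,+3) = 2.372711
Backward induction: V(k, j) = exp(-r*dt) * [p_u * V(k+1, j+1) + p_m * V(k+1, j) + p_d * V(k+1, j-1)]
  V(2,-2) = exp(-r*dt) * [p_u*0.000000 + p_m*0.000000 + p_d*0.000000] = 0.000000
  V(2,-1) = exp(-r*dt) * [p_u*0.000000 + p_m*0.000000 + p_d*0.000000] = 0.000000
  V(2,+0) = exp(-r*dt) * [p_u*0.000000 + p_m*0.000000 + p_d*0.000000] = 0.000000
  V(2,+1) = exp(-r*dt) * [p_u*0.676225 + p_m*0.000000 + p_d*0.000000] = 0.110287
  V(2,+2) = exp(-r*dt) * [p_u*2.372711 + p_m*0.676225 + p_d*0.000000] = 0.837735
  V(1,-1) = exp(-r*dt) * [p_u*0.000000 + p_m*0.000000 + p_d*0.000000] = 0.000000
  V(1,+0) = exp(-r*dt) * [p_u*0.110287 + p_m*0.000000 + p_d*0.000000] = 0.017987
  V(1,+1) = exp(-r*dt) * [p_u*0.837735 + p_m*0.110287 + p_d*0.000000] = 0.210144
  V(0,+0) = exp(-r*dt) * [p_u*0.210144 + p_m*0.017987 + p_d*0.000000] = 0.046263


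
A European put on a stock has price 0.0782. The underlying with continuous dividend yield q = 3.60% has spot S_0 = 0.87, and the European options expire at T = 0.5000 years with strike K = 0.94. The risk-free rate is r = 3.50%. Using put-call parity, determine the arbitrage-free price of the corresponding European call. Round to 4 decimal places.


Put-call parity: C - P = S_0 * exp(-qT) - K * exp(-rT).
S_0 * exp(-qT) = 0.8700 * 0.98216103 = 0.85448010
K * exp(-rT) = 0.9400 * 0.98265224 = 0.92369310
C = P + S*exp(-qT) - K*exp(-rT)
C = 0.0782 + 0.85448010 - 0.92369310 = 0.0090

Answer: Call price = 0.0090


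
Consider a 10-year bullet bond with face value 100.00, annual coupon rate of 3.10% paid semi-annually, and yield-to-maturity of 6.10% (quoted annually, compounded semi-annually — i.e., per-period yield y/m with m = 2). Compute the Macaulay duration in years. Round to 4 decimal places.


Answer: Macaulay duration = 8.4518 years

Derivation:
Coupon per period c = face * coupon_rate / m = 1.550000
Periods per year m = 2; per-period yield y/m = 0.030500
Number of cashflows N = 20
Cashflows (t years, CF_t, discount factor 1/(1+y/m)^(m*t), PV):
  t = 0.5000: CF_t = 1.550000, DF = 0.970403, PV = 1.504124
  t = 1.0000: CF_t = 1.550000, DF = 0.941681, PV = 1.459606
  t = 1.5000: CF_t = 1.550000, DF = 0.913810, PV = 1.416406
  t = 2.0000: CF_t = 1.550000, DF = 0.886764, PV = 1.374484
  t = 2.5000: CF_t = 1.550000, DF = 0.860518, PV = 1.333803
  t = 3.0000: CF_t = 1.550000, DF = 0.835049, PV = 1.294326
  t = 3.5000: CF_t = 1.550000, DF = 0.810334, PV = 1.256018
  t = 4.0000: CF_t = 1.550000, DF = 0.786350, PV = 1.218843
  t = 4.5000: CF_t = 1.550000, DF = 0.763076, PV = 1.182768
  t = 5.0000: CF_t = 1.550000, DF = 0.740491, PV = 1.147762
  t = 5.5000: CF_t = 1.550000, DF = 0.718575, PV = 1.113791
  t = 6.0000: CF_t = 1.550000, DF = 0.697307, PV = 1.080826
  t = 6.5000: CF_t = 1.550000, DF = 0.676669, PV = 1.048836
  t = 7.0000: CF_t = 1.550000, DF = 0.656641, PV = 1.017794
  t = 7.5000: CF_t = 1.550000, DF = 0.637206, PV = 0.987670
  t = 8.0000: CF_t = 1.550000, DF = 0.618347, PV = 0.958437
  t = 8.5000: CF_t = 1.550000, DF = 0.600045, PV = 0.930070
  t = 9.0000: CF_t = 1.550000, DF = 0.582286, PV = 0.902543
  t = 9.5000: CF_t = 1.550000, DF = 0.565052, PV = 0.875830
  t = 10.0000: CF_t = 101.550000, DF = 0.548328, PV = 55.682664
Price P = sum_t PV_t = 77.786601
Macaulay numerator sum_t t * PV_t:
  t * PV_t at t = 0.5000: 0.752062
  t * PV_t at t = 1.0000: 1.459606
  t * PV_t at t = 1.5000: 2.124609
  t * PV_t at t = 2.0000: 2.748968
  t * PV_t at t = 2.5000: 3.334508
  t * PV_t at t = 3.0000: 3.882978
  t * PV_t at t = 3.5000: 4.396062
  t * PV_t at t = 4.0000: 4.875372
  t * PV_t at t = 4.5000: 5.322458
  t * PV_t at t = 5.0000: 5.738809
  t * PV_t at t = 5.5000: 6.125851
  t * PV_t at t = 6.0000: 6.484955
  t * PV_t at t = 6.5000: 6.817437
  t * PV_t at t = 7.0000: 7.124556
  t * PV_t at t = 7.5000: 7.407523
  t * PV_t at t = 8.0000: 7.667499
  t * PV_t at t = 8.5000: 7.905597
  t * PV_t at t = 9.0000: 8.122884
  t * PV_t at t = 9.5000: 8.320384
  t * PV_t at t = 10.0000: 556.826641
Macaulay duration D = (sum_t t * PV_t) / P = 657.438759 / 77.786601 = 8.451825


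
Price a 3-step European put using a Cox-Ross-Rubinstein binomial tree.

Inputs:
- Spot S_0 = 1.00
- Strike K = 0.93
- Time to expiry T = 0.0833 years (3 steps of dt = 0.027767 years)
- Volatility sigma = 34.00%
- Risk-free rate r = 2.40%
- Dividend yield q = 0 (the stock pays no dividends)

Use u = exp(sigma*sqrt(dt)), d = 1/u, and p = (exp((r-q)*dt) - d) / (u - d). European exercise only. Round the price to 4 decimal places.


dt = T/N = 0.027767
u = exp(sigma*sqrt(dt)) = 1.058291; d = 1/u = 0.944920
p = (exp((r-q)*dt) - d) / (u - d) = 0.491720
Discount per step: exp(-r*dt) = 0.999334
Stock lattice S(k, i) with i counting down-moves:
  k=0: S(0,0) = 1.0000
  k=1: S(1,0) = 1.0583; S(1,1) = 0.9449
  k=2: S(2,0) = 1.1200; S(2,1) = 1.0000; S(2,2) = 0.8929
  k=3: S(3,0) = 1.1853; S(3,1) = 1.0583; S(3,2) = 0.9449; S(3,3) = 0.8437
Terminal payoffs V(N, i) = max(K - S_T, 0):
  V(3,0) = 0.000000; V(3,1) = 0.000000; V(3,2) = 0.000000; V(3,3) = 0.086306
Backward induction: V(k, i) = exp(-r*dt) * [p * V(k+1, i) + (1-p) * V(k+1, i+1)].
  V(2,0) = exp(-r*dt) * [p*0.000000 + (1-p)*0.000000] = 0.000000
  V(2,1) = exp(-r*dt) * [p*0.000000 + (1-p)*0.000000] = 0.000000
  V(2,2) = exp(-r*dt) * [p*0.000000 + (1-p)*0.086306] = 0.043839
  V(1,0) = exp(-r*dt) * [p*0.000000 + (1-p)*0.000000] = 0.000000
  V(1,1) = exp(-r*dt) * [p*0.000000 + (1-p)*0.043839] = 0.022267
  V(0,0) = exp(-r*dt) * [p*0.000000 + (1-p)*0.022267] = 0.011311

Answer: Price = V(0,0) = 0.0113


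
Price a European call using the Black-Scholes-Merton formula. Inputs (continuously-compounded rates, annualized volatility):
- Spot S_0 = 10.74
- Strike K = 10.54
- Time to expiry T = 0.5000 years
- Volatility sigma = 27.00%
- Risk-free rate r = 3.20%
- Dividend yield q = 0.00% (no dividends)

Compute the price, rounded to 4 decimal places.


d1 = (ln(S/K) + (r - q + 0.5*sigma^2) * T) / (sigma * sqrt(T)) = 0.27772298
d2 = d1 - sigma * sqrt(T) = 0.08680415
exp(-rT) = 0.98412732; exp(-qT) = 1.00000000
C = S_0 * exp(-qT) * N(d1) - K * exp(-rT) * N(d2)
N(d1) = 0.60938749; N(d2) = 0.53458640
C = 10.7400 * 1.00000000 * 0.60938749 - 10.5400 * 0.98412732 * 0.53458640 = 0.9997

Answer: Price = 0.9997


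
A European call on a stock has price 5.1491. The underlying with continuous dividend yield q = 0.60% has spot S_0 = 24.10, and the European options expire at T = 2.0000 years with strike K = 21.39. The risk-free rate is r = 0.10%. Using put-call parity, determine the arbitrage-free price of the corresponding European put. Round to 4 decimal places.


Put-call parity: C - P = S_0 * exp(-qT) - K * exp(-rT).
S_0 * exp(-qT) = 24.1000 * 0.98807171 = 23.81252828
K * exp(-rT) = 21.3900 * 0.99800200 = 21.34726275
P = C - S*exp(-qT) + K*exp(-rT)
P = 5.1491 - 23.81252828 + 21.34726275 = 2.6838

Answer: Put price = 2.6838


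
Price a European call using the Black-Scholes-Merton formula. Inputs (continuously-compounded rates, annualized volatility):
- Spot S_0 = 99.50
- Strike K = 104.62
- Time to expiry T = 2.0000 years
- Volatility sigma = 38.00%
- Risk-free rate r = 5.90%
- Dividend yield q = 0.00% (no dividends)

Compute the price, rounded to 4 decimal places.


d1 = (ln(S/K) + (r - q + 0.5*sigma^2) * T) / (sigma * sqrt(T)) = 0.39490594
d2 = d1 - sigma * sqrt(T) = -0.14249522
exp(-rT) = 0.88869605; exp(-qT) = 1.00000000
C = S_0 * exp(-qT) * N(d1) - K * exp(-rT) * N(d2)
N(d1) = 0.65354385; N(d2) = 0.44334443
C = 99.5000 * 1.00000000 * 0.65354385 - 104.6200 * 0.88869605 * 0.44334443 = 23.8075

Answer: Price = 23.8075


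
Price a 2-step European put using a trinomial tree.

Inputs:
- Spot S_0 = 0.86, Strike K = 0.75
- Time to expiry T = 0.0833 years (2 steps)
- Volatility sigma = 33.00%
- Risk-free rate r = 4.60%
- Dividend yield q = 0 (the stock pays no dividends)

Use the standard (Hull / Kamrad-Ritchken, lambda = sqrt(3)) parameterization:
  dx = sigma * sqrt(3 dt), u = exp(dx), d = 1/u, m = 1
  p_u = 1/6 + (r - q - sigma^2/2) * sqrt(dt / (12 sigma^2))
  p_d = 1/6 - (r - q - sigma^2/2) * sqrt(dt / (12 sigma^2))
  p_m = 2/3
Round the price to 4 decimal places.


dt = T/N = 0.041650; dx = sigma*sqrt(3*dt) = 0.116649
u = exp(dx) = 1.123725; d = 1/u = 0.889897
p_u = 0.165158, p_m = 0.666667, p_d = 0.168175
Discount per step: exp(-r*dt) = 0.998086
Stock lattice S(k, j) with j the centered position index:
  k=0: S(0,+0) = 0.8600
  k=1: S(1,-1) = 0.7653; S(1,+0) = 0.8600; S(1,+1) = 0.9664
  k=2: S(2,-2) = 0.6810; S(2,-1) = 0.7653; S(2,+0) = 0.8600; S(2,+1) = 0.9664; S(2,+2) = 1.0860
Terminal payoffs V(N, j) = max(K - S_T, 0):
  V(2,-2) = 0.068951; V(2,-1) = 0.000000; V(2,+0) = 0.000000; V(2,+1) = 0.000000; V(2,+2) = 0.000000
Backward induction: V(k, j) = exp(-r*dt) * [p_u * V(k+1, j+1) + p_m * V(k+1, j) + p_d * V(k+1, j-1)]
  V(1,-1) = exp(-r*dt) * [p_u*0.000000 + p_m*0.000000 + p_d*0.068951] = 0.011574
  V(1,+0) = exp(-r*dt) * [p_u*0.000000 + p_m*0.000000 + p_d*0.000000] = 0.000000
  V(1,+1) = exp(-r*dt) * [p_u*0.000000 + p_m*0.000000 + p_d*0.000000] = 0.000000
  V(0,+0) = exp(-r*dt) * [p_u*0.000000 + p_m*0.000000 + p_d*0.011574] = 0.001943

Answer: Price = V(0,0) = 0.0019


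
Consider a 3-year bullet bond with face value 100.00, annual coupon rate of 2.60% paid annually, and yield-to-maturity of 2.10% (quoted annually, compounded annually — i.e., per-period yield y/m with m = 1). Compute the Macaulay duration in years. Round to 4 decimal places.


Answer: Macaulay duration = 2.9252 years

Derivation:
Coupon per period c = face * coupon_rate / m = 2.600000
Periods per year m = 1; per-period yield y/m = 0.021000
Number of cashflows N = 3
Cashflows (t years, CF_t, discount factor 1/(1+y/m)^(m*t), PV):
  t = 1.0000: CF_t = 2.600000, DF = 0.979432, PV = 2.546523
  t = 2.0000: CF_t = 2.600000, DF = 0.959287, PV = 2.494146
  t = 3.0000: CF_t = 102.600000, DF = 0.939556, PV = 96.398469
Price P = sum_t PV_t = 101.439138
Macaulay numerator sum_t t * PV_t:
  t * PV_t at t = 1.0000: 2.546523
  t * PV_t at t = 2.0000: 4.988292
  t * PV_t at t = 3.0000: 289.195406
Macaulay duration D = (sum_t t * PV_t) / P = 296.730221 / 101.439138 = 2.925204


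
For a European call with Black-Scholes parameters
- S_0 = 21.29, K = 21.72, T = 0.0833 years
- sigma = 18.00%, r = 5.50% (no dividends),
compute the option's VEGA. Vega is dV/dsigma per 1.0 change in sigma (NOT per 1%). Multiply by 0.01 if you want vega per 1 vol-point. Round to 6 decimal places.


Answer: Vega = 2.363152

Derivation:
d1 = -0.2707362847; d2 = -0.3226874156
phi(d1) = 0.3845860949; exp(-qT) = 1.0000000000; exp(-rT) = 0.9954289791
Vega = S * exp(-qT) * phi(d1) * sqrt(T) = 21.2900 * 1.0000000000 * 0.3845860949 * 0.2886173938 = 2.363152


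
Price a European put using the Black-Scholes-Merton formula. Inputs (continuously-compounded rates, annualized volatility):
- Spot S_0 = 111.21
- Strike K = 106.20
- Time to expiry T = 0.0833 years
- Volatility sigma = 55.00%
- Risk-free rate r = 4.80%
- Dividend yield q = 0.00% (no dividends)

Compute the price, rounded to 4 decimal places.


d1 = (ln(S/K) + (r - q + 0.5*sigma^2) * T) / (sigma * sqrt(T)) = 0.39494704
d2 = d1 - sigma * sqrt(T) = 0.23620747
exp(-rT) = 0.99600958; exp(-qT) = 1.00000000
P = K * exp(-rT) * N(-d2) - S_0 * exp(-qT) * N(-d1)
N(-d1) = 0.34644099; N(-d2) = 0.40663584
P = 106.2000 * 0.99600958 * 0.40663584 - 111.2100 * 1.00000000 * 0.34644099 = 4.4847

Answer: Price = 4.4847


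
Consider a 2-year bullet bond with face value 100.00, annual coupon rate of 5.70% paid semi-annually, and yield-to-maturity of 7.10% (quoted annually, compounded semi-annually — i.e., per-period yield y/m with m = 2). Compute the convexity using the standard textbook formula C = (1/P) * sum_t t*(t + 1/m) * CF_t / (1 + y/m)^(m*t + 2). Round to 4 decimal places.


Coupon per period c = face * coupon_rate / m = 2.850000
Periods per year m = 2; per-period yield y/m = 0.035500
Number of cashflows N = 4
Cashflows (t years, CF_t, discount factor 1/(1+y/m)^(m*t), PV):
  t = 0.5000: CF_t = 2.850000, DF = 0.965717, PV = 2.752294
  t = 1.0000: CF_t = 2.850000, DF = 0.932609, PV = 2.657937
  t = 1.5000: CF_t = 2.850000, DF = 0.900637, PV = 2.566815
  t = 2.0000: CF_t = 102.850000, DF = 0.869760, PV = 89.454848
Price P = sum_t PV_t = 97.431893
Convexity numerator sum_t t*(t + 1/m) * CF_t / (1+y/m)^(m*t + 2):
  t = 0.5000: term = 1.283407
  t = 1.0000: term = 3.718225
  t = 1.5000: term = 7.181507
  t = 2.0000: term = 417.132166
Convexity = (1/P) * sum = 429.315306 / 97.431893 = 4.406312

Answer: Convexity = 4.4063


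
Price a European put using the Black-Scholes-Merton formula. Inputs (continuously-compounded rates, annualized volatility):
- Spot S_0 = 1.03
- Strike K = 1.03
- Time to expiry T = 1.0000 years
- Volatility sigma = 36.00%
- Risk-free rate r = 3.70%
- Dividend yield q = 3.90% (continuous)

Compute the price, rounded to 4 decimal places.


d1 = (ln(S/K) + (r - q + 0.5*sigma^2) * T) / (sigma * sqrt(T)) = 0.17444444
d2 = d1 - sigma * sqrt(T) = -0.18555556
exp(-rT) = 0.96367614; exp(-qT) = 0.96175071
P = K * exp(-rT) * N(-d2) - S_0 * exp(-qT) * N(-d1)
N(-d1) = 0.43075809; N(-d2) = 0.57360335
P = 1.0300 * 0.96367614 * 0.57360335 - 1.0300 * 0.96175071 * 0.43075809 = 0.1426

Answer: Price = 0.1426


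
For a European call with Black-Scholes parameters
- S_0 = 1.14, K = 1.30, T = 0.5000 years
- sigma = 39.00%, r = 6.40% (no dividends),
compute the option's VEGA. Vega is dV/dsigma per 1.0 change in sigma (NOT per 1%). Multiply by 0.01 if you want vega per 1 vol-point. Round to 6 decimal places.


d1 = -0.2223252580; d2 = -0.4980969027
phi(d1) = 0.3892035555; exp(-qT) = 1.0000000000; exp(-rT) = 0.9685065821
Vega = S * exp(-qT) * phi(d1) * sqrt(T) = 1.1400 * 1.0000000000 * 0.3892035555 * 0.7071067812 = 0.313738

Answer: Vega = 0.313738


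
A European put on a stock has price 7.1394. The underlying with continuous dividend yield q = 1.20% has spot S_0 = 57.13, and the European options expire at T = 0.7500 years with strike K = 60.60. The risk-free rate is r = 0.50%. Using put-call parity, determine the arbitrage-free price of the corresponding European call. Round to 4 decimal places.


Put-call parity: C - P = S_0 * exp(-qT) - K * exp(-rT).
S_0 * exp(-qT) = 57.1300 * 0.99104038 = 56.61813684
K * exp(-rT) = 60.6000 * 0.99625702 = 60.37317556
C = P + S*exp(-qT) - K*exp(-rT)
C = 7.1394 + 56.61813684 - 60.37317556 = 3.3844

Answer: Call price = 3.3844


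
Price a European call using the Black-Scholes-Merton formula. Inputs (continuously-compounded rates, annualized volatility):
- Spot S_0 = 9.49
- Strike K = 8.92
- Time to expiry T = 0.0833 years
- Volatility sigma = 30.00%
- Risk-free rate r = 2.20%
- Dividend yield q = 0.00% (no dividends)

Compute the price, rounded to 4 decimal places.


Answer: Price = 0.6931

Derivation:
d1 = (ln(S/K) + (r - q + 0.5*sigma^2) * T) / (sigma * sqrt(T)) = 0.77985328
d2 = d1 - sigma * sqrt(T) = 0.69326806
exp(-rT) = 0.99816908; exp(-qT) = 1.00000000
C = S_0 * exp(-qT) * N(d1) - K * exp(-rT) * N(d2)
N(d1) = 0.78226138; N(d2) = 0.75592933
C = 9.4900 * 1.00000000 * 0.78226138 - 8.9200 * 0.99816908 * 0.75592933 = 0.6931


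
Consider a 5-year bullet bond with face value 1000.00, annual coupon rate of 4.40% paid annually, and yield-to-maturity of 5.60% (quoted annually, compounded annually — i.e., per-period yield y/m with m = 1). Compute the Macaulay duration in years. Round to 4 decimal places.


Coupon per period c = face * coupon_rate / m = 44.000000
Periods per year m = 1; per-period yield y/m = 0.056000
Number of cashflows N = 5
Cashflows (t years, CF_t, discount factor 1/(1+y/m)^(m*t), PV):
  t = 1.0000: CF_t = 44.000000, DF = 0.946970, PV = 41.666667
  t = 2.0000: CF_t = 44.000000, DF = 0.896752, PV = 39.457071
  t = 3.0000: CF_t = 44.000000, DF = 0.849197, PV = 37.364650
  t = 4.0000: CF_t = 44.000000, DF = 0.804163, PV = 35.383192
  t = 5.0000: CF_t = 1044.000000, DF = 0.761518, PV = 795.025224
Price P = sum_t PV_t = 948.896803
Macaulay numerator sum_t t * PV_t:
  t * PV_t at t = 1.0000: 41.666667
  t * PV_t at t = 2.0000: 78.914141
  t * PV_t at t = 3.0000: 112.093951
  t * PV_t at t = 4.0000: 141.532766
  t * PV_t at t = 5.0000: 3975.126118
Macaulay duration D = (sum_t t * PV_t) / P = 4349.333643 / 948.896803 = 4.583569

Answer: Macaulay duration = 4.5836 years


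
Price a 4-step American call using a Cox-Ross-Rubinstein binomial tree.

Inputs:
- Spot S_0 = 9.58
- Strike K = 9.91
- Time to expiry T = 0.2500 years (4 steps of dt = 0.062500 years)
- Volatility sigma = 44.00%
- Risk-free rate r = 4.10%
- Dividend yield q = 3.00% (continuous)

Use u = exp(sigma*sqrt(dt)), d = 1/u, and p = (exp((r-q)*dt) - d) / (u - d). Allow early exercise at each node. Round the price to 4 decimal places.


dt = T/N = 0.062500
u = exp(sigma*sqrt(dt)) = 1.116278; d = 1/u = 0.895834
p = (exp((r-q)*dt) - d) / (u - d) = 0.475647
Discount per step: exp(-r*dt) = 0.997441
Stock lattice S(k, i) with i counting down-moves:
  k=0: S(0,0) = 9.5800
  k=1: S(1,0) = 10.6939; S(1,1) = 8.5821
  k=2: S(2,0) = 11.9374; S(2,1) = 9.5800; S(2,2) = 7.6881
  k=3: S(3,0) = 13.3255; S(3,1) = 10.6939; S(3,2) = 8.5821; S(3,3) = 6.8873
  k=4: S(4,0) = 14.8749; S(4,1) = 11.9374; S(4,2) = 9.5800; S(4,3) = 7.6881; S(4,4) = 6.1699
Terminal payoffs V(N, i) = max(S_T - K, 0):
  V(4,0) = 4.964935; V(4,1) = 2.027415; V(4,2) = 0.000000; V(4,3) = 0.000000; V(4,4) = 0.000000
Backward induction: V(k, i) = exp(-r*dt) * [p * V(k+1, i) + (1-p) * V(k+1, i+1)]; then take max(V_cont, immediate exercise) for American.
  V(3,0) = exp(-r*dt) * [p*4.964935 + (1-p)*2.027415] = 3.415875; exercise = 3.415475; V(3,0) = max -> 3.415875
  V(3,1) = exp(-r*dt) * [p*2.027415 + (1-p)*0.000000] = 0.961867; exercise = 0.783944; V(3,1) = max -> 0.961867
  V(3,2) = exp(-r*dt) * [p*0.000000 + (1-p)*0.000000] = 0.000000; exercise = 0.000000; V(3,2) = max -> 0.000000
  V(3,3) = exp(-r*dt) * [p*0.000000 + (1-p)*0.000000] = 0.000000; exercise = 0.000000; V(3,3) = max -> 0.000000
  V(2,0) = exp(-r*dt) * [p*3.415875 + (1-p)*0.961867] = 2.123661; exercise = 2.027415; V(2,0) = max -> 2.123661
  V(2,1) = exp(-r*dt) * [p*0.961867 + (1-p)*0.000000] = 0.456339; exercise = 0.000000; V(2,1) = max -> 0.456339
  V(2,2) = exp(-r*dt) * [p*0.000000 + (1-p)*0.000000] = 0.000000; exercise = 0.000000; V(2,2) = max -> 0.000000
  V(1,0) = exp(-r*dt) * [p*2.123661 + (1-p)*0.456339] = 1.246199; exercise = 0.783944; V(1,0) = max -> 1.246199
  V(1,1) = exp(-r*dt) * [p*0.456339 + (1-p)*0.000000] = 0.216501; exercise = 0.000000; V(1,1) = max -> 0.216501
  V(0,0) = exp(-r*dt) * [p*1.246199 + (1-p)*0.216501] = 0.704467; exercise = 0.000000; V(0,0) = max -> 0.704467

Answer: Price = V(0,0) = 0.7045


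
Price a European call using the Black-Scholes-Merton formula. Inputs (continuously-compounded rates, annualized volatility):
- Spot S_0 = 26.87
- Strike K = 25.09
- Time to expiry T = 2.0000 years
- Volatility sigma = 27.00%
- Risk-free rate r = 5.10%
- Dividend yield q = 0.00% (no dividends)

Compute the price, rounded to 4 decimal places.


Answer: Price = 6.2183

Derivation:
d1 = (ln(S/K) + (r - q + 0.5*sigma^2) * T) / (sigma * sqrt(T)) = 0.63755121
d2 = d1 - sigma * sqrt(T) = 0.25571355
exp(-rT) = 0.90302955; exp(-qT) = 1.00000000
C = S_0 * exp(-qT) * N(d1) - K * exp(-rT) * N(d2)
N(d1) = 0.73811707; N(d2) = 0.60091398
C = 26.8700 * 1.00000000 * 0.73811707 - 25.0900 * 0.90302955 * 0.60091398 = 6.2183


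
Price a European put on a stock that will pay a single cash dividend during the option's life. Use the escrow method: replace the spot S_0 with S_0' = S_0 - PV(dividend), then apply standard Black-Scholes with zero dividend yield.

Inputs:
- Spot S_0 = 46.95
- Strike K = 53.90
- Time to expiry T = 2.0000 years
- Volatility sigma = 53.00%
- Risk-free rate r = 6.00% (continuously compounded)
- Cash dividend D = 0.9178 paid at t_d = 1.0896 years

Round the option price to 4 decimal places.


Answer: Price = 14.5894

Derivation:
PV(D) = D * exp(-r * t_d) = 0.9178 * 0.93671519 = 0.85971720
S_0' = S_0 - PV(D) = 46.9500 - 0.85971720 = 46.09028280
d1 = (ln(S_0'/K) + (r + sigma^2/2)*T) / (sigma*sqrt(T)) = 0.32603181
d2 = d1 - sigma*sqrt(T) = -0.42350137
exp(-rT) = 0.88692044
N(-d1) = 0.37220014; N(-d2) = 0.66403525
P = K * exp(-rT) * N(-d2) - S_0' * N(-d1) = 53.9000 * 0.88692044 * 0.66403525 - 46.09028280 * 0.37220014 = 14.5894


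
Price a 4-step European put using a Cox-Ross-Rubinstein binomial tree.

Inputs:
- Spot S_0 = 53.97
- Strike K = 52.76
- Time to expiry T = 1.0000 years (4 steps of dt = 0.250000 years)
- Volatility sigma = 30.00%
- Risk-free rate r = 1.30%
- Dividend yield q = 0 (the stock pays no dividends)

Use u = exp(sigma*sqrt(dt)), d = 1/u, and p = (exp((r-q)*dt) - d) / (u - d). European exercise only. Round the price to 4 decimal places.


Answer: Price = V(0,0) = 5.2448

Derivation:
dt = T/N = 0.250000
u = exp(sigma*sqrt(dt)) = 1.161834; d = 1/u = 0.860708
p = (exp((r-q)*dt) - d) / (u - d) = 0.473381
Discount per step: exp(-r*dt) = 0.996755
Stock lattice S(k, i) with i counting down-moves:
  k=0: S(0,0) = 53.9700
  k=1: S(1,0) = 62.7042; S(1,1) = 46.4524
  k=2: S(2,0) = 72.8519; S(2,1) = 53.9700; S(2,2) = 39.9820
  k=3: S(3,0) = 84.6418; S(3,1) = 62.7042; S(3,2) = 46.4524; S(3,3) = 34.4128
  k=4: S(4,0) = 98.3398; S(4,1) = 72.8519; S(4,2) = 53.9700; S(4,3) = 39.9820; S(4,4) = 29.6194
Terminal payoffs V(N, i) = max(K - S_T, 0):
  V(4,0) = 0.000000; V(4,1) = 0.000000; V(4,2) = 0.000000; V(4,3) = 12.778041; V(4,4) = 23.140636
Backward induction: V(k, i) = exp(-r*dt) * [p * V(k+1, i) + (1-p) * V(k+1, i+1)].
  V(3,0) = exp(-r*dt) * [p*0.000000 + (1-p)*0.000000] = 0.000000
  V(3,1) = exp(-r*dt) * [p*0.000000 + (1-p)*0.000000] = 0.000000
  V(3,2) = exp(-r*dt) * [p*0.000000 + (1-p)*12.778041] = 6.707331
  V(3,3) = exp(-r*dt) * [p*12.778041 + (1-p)*23.140636] = 18.176017
  V(2,0) = exp(-r*dt) * [p*0.000000 + (1-p)*0.000000] = 0.000000
  V(2,1) = exp(-r*dt) * [p*0.000000 + (1-p)*6.707331] = 3.520750
  V(2,2) = exp(-r*dt) * [p*6.707331 + (1-p)*18.176017] = 12.705604
  V(1,0) = exp(-r*dt) * [p*0.000000 + (1-p)*3.520750] = 1.848079
  V(1,1) = exp(-r*dt) * [p*3.520750 + (1-p)*12.705604] = 8.330555
  V(0,0) = exp(-r*dt) * [p*1.848079 + (1-p)*8.330555] = 5.244804


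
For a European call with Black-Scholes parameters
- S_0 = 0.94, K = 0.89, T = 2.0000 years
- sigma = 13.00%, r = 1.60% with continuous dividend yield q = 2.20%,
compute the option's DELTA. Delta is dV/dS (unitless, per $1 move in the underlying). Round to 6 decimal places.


Answer: Delta = 0.600023

Derivation:
d1 = 0.3239550568; d2 = 0.1401072937
phi(d1) = 0.3785481609; exp(-qT) = 0.9569539575; exp(-rT) = 0.9685065821
N(d1) = 0.6270139698
Delta = exp(-qT) * N(d1) = 0.9569539575 * 0.6270139698 = 0.600023


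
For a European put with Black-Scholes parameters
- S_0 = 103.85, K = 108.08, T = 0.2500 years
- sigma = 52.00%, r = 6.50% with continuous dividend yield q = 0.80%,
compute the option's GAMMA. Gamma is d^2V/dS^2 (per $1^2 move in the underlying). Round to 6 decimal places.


d1 = 0.0312532949; d2 = -0.2287467051
phi(d1) = 0.3987474909; exp(-qT) = 0.9980019987; exp(-rT) = 0.9838813190
Gamma = exp(-qT) * phi(d1) / (S * sigma * sqrt(T)) = 0.9980019987 * 0.3987474909 / (103.8500 * 0.5200 * 0.5000000000) = 0.014738

Answer: Gamma = 0.014738


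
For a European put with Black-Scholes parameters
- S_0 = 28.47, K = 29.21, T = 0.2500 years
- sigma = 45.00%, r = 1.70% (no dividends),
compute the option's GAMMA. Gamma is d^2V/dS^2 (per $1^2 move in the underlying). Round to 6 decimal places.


Answer: Gamma = 0.062269

Derivation:
d1 = 0.0173434884; d2 = -0.2076565116
phi(d1) = 0.3988822847; exp(-qT) = 1.0000000000; exp(-rT) = 0.9957590185
Gamma = exp(-qT) * phi(d1) / (S * sigma * sqrt(T)) = 1.0000000000 * 0.3988822847 / (28.4700 * 0.4500 * 0.5000000000) = 0.062269


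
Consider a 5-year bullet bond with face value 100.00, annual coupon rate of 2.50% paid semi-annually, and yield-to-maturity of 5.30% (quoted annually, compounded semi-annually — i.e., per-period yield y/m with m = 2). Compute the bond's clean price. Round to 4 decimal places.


Coupon per period c = face * coupon_rate / m = 1.250000
Periods per year m = 2; per-period yield y/m = 0.026500
Number of cashflows N = 10
Cashflows (t years, CF_t, discount factor 1/(1+y/m)^(m*t), PV):
  t = 0.5000: CF_t = 1.250000, DF = 0.974184, PV = 1.217730
  t = 1.0000: CF_t = 1.250000, DF = 0.949035, PV = 1.186293
  t = 1.5000: CF_t = 1.250000, DF = 0.924535, PV = 1.155668
  t = 2.0000: CF_t = 1.250000, DF = 0.900667, PV = 1.125834
  t = 2.5000: CF_t = 1.250000, DF = 0.877415, PV = 1.096769
  t = 3.0000: CF_t = 1.250000, DF = 0.854764, PV = 1.068455
  t = 3.5000: CF_t = 1.250000, DF = 0.832698, PV = 1.040872
  t = 4.0000: CF_t = 1.250000, DF = 0.811201, PV = 1.014001
  t = 4.5000: CF_t = 1.250000, DF = 0.790259, PV = 0.987824
  t = 5.0000: CF_t = 101.250000, DF = 0.769858, PV = 77.948093
Price P = sum_t PV_t = 87.841539

Answer: Price = 87.8415


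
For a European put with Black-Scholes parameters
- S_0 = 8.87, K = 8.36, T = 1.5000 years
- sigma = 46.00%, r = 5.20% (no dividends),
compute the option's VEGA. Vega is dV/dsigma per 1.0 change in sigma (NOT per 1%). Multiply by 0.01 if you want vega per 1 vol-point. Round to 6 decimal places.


d1 = 0.5252493559; d2 = -0.0381332849
phi(d1) = 0.3475377537; exp(-qT) = 1.0000000000; exp(-rT) = 0.9249644265
Vega = S * exp(-qT) * phi(d1) * sqrt(T) = 8.8700 * 1.0000000000 * 0.3475377537 * 1.2247448714 = 3.775472

Answer: Vega = 3.775472


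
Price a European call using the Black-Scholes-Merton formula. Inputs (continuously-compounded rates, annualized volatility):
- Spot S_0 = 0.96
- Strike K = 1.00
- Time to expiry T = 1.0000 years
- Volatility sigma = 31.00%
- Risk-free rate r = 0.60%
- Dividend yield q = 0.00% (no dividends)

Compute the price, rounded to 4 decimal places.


d1 = (ln(S/K) + (r - q + 0.5*sigma^2) * T) / (sigma * sqrt(T)) = 0.04267099
d2 = d1 - sigma * sqrt(T) = -0.26732901
exp(-rT) = 0.99401796; exp(-qT) = 1.00000000
C = S_0 * exp(-qT) * N(d1) - K * exp(-rT) * N(d2)
N(d1) = 0.51701810; N(d2) = 0.39460792
C = 0.9600 * 1.00000000 * 0.51701810 - 1.0000 * 0.99401796 * 0.39460792 = 0.1041

Answer: Price = 0.1041


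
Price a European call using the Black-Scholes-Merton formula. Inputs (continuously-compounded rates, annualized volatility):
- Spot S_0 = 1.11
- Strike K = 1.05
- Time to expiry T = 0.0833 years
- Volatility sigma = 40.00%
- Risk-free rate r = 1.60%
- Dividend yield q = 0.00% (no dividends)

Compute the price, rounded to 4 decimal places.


Answer: Price = 0.0863

Derivation:
d1 = (ln(S/K) + (r - q + 0.5*sigma^2) * T) / (sigma * sqrt(T)) = 0.55061348
d2 = d1 - sigma * sqrt(T) = 0.43516652
exp(-rT) = 0.99866809; exp(-qT) = 1.00000000
C = S_0 * exp(-qT) * N(d1) - K * exp(-rT) * N(d2)
N(d1) = 0.70905067; N(d2) = 0.66827922
C = 1.1100 * 1.00000000 * 0.70905067 - 1.0500 * 0.99866809 * 0.66827922 = 0.0863


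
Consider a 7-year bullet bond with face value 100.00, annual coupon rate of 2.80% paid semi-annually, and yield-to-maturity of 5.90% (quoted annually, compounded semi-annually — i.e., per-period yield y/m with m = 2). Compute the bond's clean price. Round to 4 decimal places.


Answer: Price = 82.4313

Derivation:
Coupon per period c = face * coupon_rate / m = 1.400000
Periods per year m = 2; per-period yield y/m = 0.029500
Number of cashflows N = 14
Cashflows (t years, CF_t, discount factor 1/(1+y/m)^(m*t), PV):
  t = 0.5000: CF_t = 1.400000, DF = 0.971345, PV = 1.359883
  t = 1.0000: CF_t = 1.400000, DF = 0.943512, PV = 1.320916
  t = 1.5000: CF_t = 1.400000, DF = 0.916476, PV = 1.283066
  t = 2.0000: CF_t = 1.400000, DF = 0.890214, PV = 1.246300
  t = 2.5000: CF_t = 1.400000, DF = 0.864706, PV = 1.210588
  t = 3.0000: CF_t = 1.400000, DF = 0.839928, PV = 1.175899
  t = 3.5000: CF_t = 1.400000, DF = 0.815860, PV = 1.142204
  t = 4.0000: CF_t = 1.400000, DF = 0.792482, PV = 1.109474
  t = 4.5000: CF_t = 1.400000, DF = 0.769773, PV = 1.077683
  t = 5.0000: CF_t = 1.400000, DF = 0.747716, PV = 1.046802
  t = 5.5000: CF_t = 1.400000, DF = 0.726290, PV = 1.016806
  t = 6.0000: CF_t = 1.400000, DF = 0.705479, PV = 0.987670
  t = 6.5000: CF_t = 1.400000, DF = 0.685263, PV = 0.959369
  t = 7.0000: CF_t = 101.400000, DF = 0.665627, PV = 67.494602
Price P = sum_t PV_t = 82.431262


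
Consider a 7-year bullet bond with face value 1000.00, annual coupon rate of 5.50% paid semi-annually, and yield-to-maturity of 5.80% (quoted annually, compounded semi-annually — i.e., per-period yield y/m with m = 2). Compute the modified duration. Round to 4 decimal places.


Coupon per period c = face * coupon_rate / m = 27.500000
Periods per year m = 2; per-period yield y/m = 0.029000
Number of cashflows N = 14
Cashflows (t years, CF_t, discount factor 1/(1+y/m)^(m*t), PV):
  t = 0.5000: CF_t = 27.500000, DF = 0.971817, PV = 26.724976
  t = 1.0000: CF_t = 27.500000, DF = 0.944429, PV = 25.971794
  t = 1.5000: CF_t = 27.500000, DF = 0.917812, PV = 25.239838
  t = 2.0000: CF_t = 27.500000, DF = 0.891946, PV = 24.528512
  t = 2.5000: CF_t = 27.500000, DF = 0.866808, PV = 23.837232
  t = 3.0000: CF_t = 27.500000, DF = 0.842379, PV = 23.165434
  t = 3.5000: CF_t = 27.500000, DF = 0.818639, PV = 22.512570
  t = 4.0000: CF_t = 27.500000, DF = 0.795567, PV = 21.878105
  t = 4.5000: CF_t = 27.500000, DF = 0.773146, PV = 21.261521
  t = 5.0000: CF_t = 27.500000, DF = 0.751357, PV = 20.662313
  t = 5.5000: CF_t = 27.500000, DF = 0.730182, PV = 20.079994
  t = 6.0000: CF_t = 27.500000, DF = 0.709603, PV = 19.514085
  t = 6.5000: CF_t = 27.500000, DF = 0.689605, PV = 18.964126
  t = 7.0000: CF_t = 1027.500000, DF = 0.670170, PV = 688.599311
Price P = sum_t PV_t = 982.939809
First compute Macaulay numerator sum_t t * PV_t:
  t * PV_t at t = 0.5000: 13.362488
  t * PV_t at t = 1.0000: 25.971794
  t * PV_t at t = 1.5000: 37.859758
  t * PV_t at t = 2.0000: 49.057023
  t * PV_t at t = 2.5000: 59.593080
  t * PV_t at t = 3.0000: 69.496303
  t * PV_t at t = 3.5000: 78.793994
  t * PV_t at t = 4.0000: 87.512419
  t * PV_t at t = 4.5000: 95.676843
  t * PV_t at t = 5.0000: 103.311567
  t * PV_t at t = 5.5000: 110.439965
  t * PV_t at t = 6.0000: 117.084511
  t * PV_t at t = 6.5000: 123.266816
  t * PV_t at t = 7.0000: 4820.195178
Macaulay duration D = 5791.621737 / 982.939809 = 5.892143
Modified duration = D / (1 + y/m) = 5.892143 / (1 + 0.029000) = 5.726086

Answer: Modified duration = 5.7261
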